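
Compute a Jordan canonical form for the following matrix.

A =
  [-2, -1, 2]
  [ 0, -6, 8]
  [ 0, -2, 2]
J_2(-2) ⊕ J_1(-2)

The characteristic polynomial is
  det(x·I − A) = x^3 + 6*x^2 + 12*x + 8 = (x + 2)^3

Eigenvalues and multiplicities (the geometric multiplicity of λ is n − rank(A − λI), which equals the number of Jordan blocks for λ):
  λ = -2: algebraic multiplicity = 3, geometric multiplicity = 2

Determining the block sizes for each eigenvalue:
  λ = -2: 2 blocks summing to 3 forces exactly one block of size 2 and the rest size 1 → block sizes [2, 1]

Assembling the blocks gives a Jordan form
J =
  [-2,  1,  0]
  [ 0, -2,  0]
  [ 0,  0, -2]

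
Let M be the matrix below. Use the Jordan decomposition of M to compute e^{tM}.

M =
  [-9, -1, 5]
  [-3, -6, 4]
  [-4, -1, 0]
e^{tM} =
  [-t^2*exp(-5*t)/2 - 4*t*exp(-5*t) + exp(-5*t), -t*exp(-5*t), t^2*exp(-5*t)/2 + 5*t*exp(-5*t)]
  [-t^2*exp(-5*t)/2 - 3*t*exp(-5*t), -t*exp(-5*t) + exp(-5*t), t^2*exp(-5*t)/2 + 4*t*exp(-5*t)]
  [-t^2*exp(-5*t)/2 - 4*t*exp(-5*t), -t*exp(-5*t), t^2*exp(-5*t)/2 + 5*t*exp(-5*t) + exp(-5*t)]

Strategy: write M = P · J · P⁻¹ where J is a Jordan canonical form, so e^{tM} = P · e^{tJ} · P⁻¹, and e^{tJ} can be computed block-by-block.

M has Jordan form
J =
  [-5,  1,  0]
  [ 0, -5,  1]
  [ 0,  0, -5]
(up to reordering of blocks).

Per-block formulas:
  For a 3×3 Jordan block J_3(-5): exp(t · J_3(-5)) = e^(-5t)·(I + t·N + (t^2/2)·N^2), where N is the 3×3 nilpotent shift.

After assembling e^{tJ} and conjugating by P, we get:

e^{tM} =
  [-t^2*exp(-5*t)/2 - 4*t*exp(-5*t) + exp(-5*t), -t*exp(-5*t), t^2*exp(-5*t)/2 + 5*t*exp(-5*t)]
  [-t^2*exp(-5*t)/2 - 3*t*exp(-5*t), -t*exp(-5*t) + exp(-5*t), t^2*exp(-5*t)/2 + 4*t*exp(-5*t)]
  [-t^2*exp(-5*t)/2 - 4*t*exp(-5*t), -t*exp(-5*t), t^2*exp(-5*t)/2 + 5*t*exp(-5*t) + exp(-5*t)]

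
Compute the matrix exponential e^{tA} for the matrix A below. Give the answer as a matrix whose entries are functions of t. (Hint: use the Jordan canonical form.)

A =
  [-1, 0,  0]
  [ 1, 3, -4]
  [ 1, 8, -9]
e^{tA} =
  [exp(-t), 0, 0]
  [t*exp(-t), 2*exp(-t) - exp(-5*t), -exp(-t) + exp(-5*t)]
  [t*exp(-t), 2*exp(-t) - 2*exp(-5*t), -exp(-t) + 2*exp(-5*t)]

Strategy: write A = P · J · P⁻¹ where J is a Jordan canonical form, so e^{tA} = P · e^{tJ} · P⁻¹, and e^{tJ} can be computed block-by-block.

A has Jordan form
J =
  [-5,  0,  0]
  [ 0, -1,  1]
  [ 0,  0, -1]
(up to reordering of blocks).

Per-block formulas:
  For a 1×1 block at λ = -5: exp(t · [-5]) = [e^(-5t)].
  For a 2×2 Jordan block J_2(-1): exp(t · J_2(-1)) = e^(-1t)·(I + t·N), where N is the 2×2 nilpotent shift.

After assembling e^{tJ} and conjugating by P, we get:

e^{tA} =
  [exp(-t), 0, 0]
  [t*exp(-t), 2*exp(-t) - exp(-5*t), -exp(-t) + exp(-5*t)]
  [t*exp(-t), 2*exp(-t) - 2*exp(-5*t), -exp(-t) + 2*exp(-5*t)]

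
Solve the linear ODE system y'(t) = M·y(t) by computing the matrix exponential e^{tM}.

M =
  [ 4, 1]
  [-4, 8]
e^{tM} =
  [-2*t*exp(6*t) + exp(6*t), t*exp(6*t)]
  [-4*t*exp(6*t), 2*t*exp(6*t) + exp(6*t)]

Strategy: write M = P · J · P⁻¹ where J is a Jordan canonical form, so e^{tM} = P · e^{tJ} · P⁻¹, and e^{tJ} can be computed block-by-block.

M has Jordan form
J =
  [6, 1]
  [0, 6]
(up to reordering of blocks).

Per-block formulas:
  For a 2×2 Jordan block J_2(6): exp(t · J_2(6)) = e^(6t)·(I + t·N), where N is the 2×2 nilpotent shift.

After assembling e^{tJ} and conjugating by P, we get:

e^{tM} =
  [-2*t*exp(6*t) + exp(6*t), t*exp(6*t)]
  [-4*t*exp(6*t), 2*t*exp(6*t) + exp(6*t)]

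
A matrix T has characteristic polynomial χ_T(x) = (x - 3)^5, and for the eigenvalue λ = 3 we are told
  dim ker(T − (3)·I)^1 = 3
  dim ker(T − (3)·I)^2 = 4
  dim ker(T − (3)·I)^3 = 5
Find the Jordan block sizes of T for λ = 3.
Block sizes for λ = 3: [3, 1, 1]

From the dimensions of kernels of powers, the number of Jordan blocks of size at least j is d_j − d_{j−1} where d_j = dim ker(N^j) (with d_0 = 0). Computing the differences gives [3, 1, 1].
The number of blocks of size exactly k is (#blocks of size ≥ k) − (#blocks of size ≥ k + 1), so the partition is: 2 block(s) of size 1, 1 block(s) of size 3.
In nonincreasing order the block sizes are [3, 1, 1].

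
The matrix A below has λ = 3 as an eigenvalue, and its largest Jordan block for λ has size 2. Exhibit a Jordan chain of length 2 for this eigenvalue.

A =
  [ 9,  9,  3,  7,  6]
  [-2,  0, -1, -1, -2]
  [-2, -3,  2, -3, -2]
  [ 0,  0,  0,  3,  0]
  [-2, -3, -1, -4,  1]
A Jordan chain for λ = 3 of length 2:
v_1 = (6, -2, -2, 0, -2)ᵀ
v_2 = (1, 0, 0, 0, 0)ᵀ

Let N = A − (3)·I. We want v_2 with N^2 v_2 = 0 but N^1 v_2 ≠ 0; then v_{j-1} := N · v_j for j = 2, …, 2.

Pick v_2 = (1, 0, 0, 0, 0)ᵀ.
Then v_1 = N · v_2 = (6, -2, -2, 0, -2)ᵀ.

Sanity check: (A − (3)·I) v_1 = (0, 0, 0, 0, 0)ᵀ = 0. ✓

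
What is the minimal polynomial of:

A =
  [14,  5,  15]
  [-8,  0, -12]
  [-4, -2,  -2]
x^2 - 8*x + 16

The characteristic polynomial is χ_A(x) = (x - 4)^3, so the eigenvalues are known. The minimal polynomial is
  m_A(x) = Π_λ (x − λ)^{k_λ}
where k_λ is the size of the *largest* Jordan block for λ (equivalently, the smallest k with (A − λI)^k v = 0 for every generalised eigenvector v of λ).

  λ = 4: largest Jordan block has size 2, contributing (x − 4)^2

So m_A(x) = (x - 4)^2 = x^2 - 8*x + 16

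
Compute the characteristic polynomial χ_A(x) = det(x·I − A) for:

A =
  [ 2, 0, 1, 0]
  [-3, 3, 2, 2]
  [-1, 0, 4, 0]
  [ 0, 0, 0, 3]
x^4 - 12*x^3 + 54*x^2 - 108*x + 81

Expanding det(x·I − A) (e.g. by cofactor expansion or by noting that A is similar to its Jordan form J, which has the same characteristic polynomial as A) gives
  χ_A(x) = x^4 - 12*x^3 + 54*x^2 - 108*x + 81
which factors as (x - 3)^4. The eigenvalues (with algebraic multiplicities) are λ = 3 with multiplicity 4.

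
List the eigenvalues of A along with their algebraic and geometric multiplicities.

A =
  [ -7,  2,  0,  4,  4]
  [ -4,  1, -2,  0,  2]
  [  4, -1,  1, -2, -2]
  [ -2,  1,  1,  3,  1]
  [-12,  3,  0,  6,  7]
λ = 1: alg = 5, geom = 3

Step 1 — factor the characteristic polynomial to read off the algebraic multiplicities:
  χ_A(x) = (x - 1)^5

Step 2 — compute geometric multiplicities via the rank-nullity identity g(λ) = n − rank(A − λI):
  rank(A − (1)·I) = 2, so dim ker(A − (1)·I) = n − 2 = 3

Summary:
  λ = 1: algebraic multiplicity = 5, geometric multiplicity = 3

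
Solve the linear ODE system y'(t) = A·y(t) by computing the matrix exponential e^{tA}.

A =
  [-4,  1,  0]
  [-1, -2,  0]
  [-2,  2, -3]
e^{tA} =
  [-t*exp(-3*t) + exp(-3*t), t*exp(-3*t), 0]
  [-t*exp(-3*t), t*exp(-3*t) + exp(-3*t), 0]
  [-2*t*exp(-3*t), 2*t*exp(-3*t), exp(-3*t)]

Strategy: write A = P · J · P⁻¹ where J is a Jordan canonical form, so e^{tA} = P · e^{tJ} · P⁻¹, and e^{tJ} can be computed block-by-block.

A has Jordan form
J =
  [-3,  1,  0]
  [ 0, -3,  0]
  [ 0,  0, -3]
(up to reordering of blocks).

Per-block formulas:
  For a 2×2 Jordan block J_2(-3): exp(t · J_2(-3)) = e^(-3t)·(I + t·N), where N is the 2×2 nilpotent shift.
  For a 1×1 block at λ = -3: exp(t · [-3]) = [e^(-3t)].

After assembling e^{tJ} and conjugating by P, we get:

e^{tA} =
  [-t*exp(-3*t) + exp(-3*t), t*exp(-3*t), 0]
  [-t*exp(-3*t), t*exp(-3*t) + exp(-3*t), 0]
  [-2*t*exp(-3*t), 2*t*exp(-3*t), exp(-3*t)]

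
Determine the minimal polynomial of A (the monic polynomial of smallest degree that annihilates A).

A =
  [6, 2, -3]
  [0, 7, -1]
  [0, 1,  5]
x^3 - 18*x^2 + 108*x - 216

The characteristic polynomial is χ_A(x) = (x - 6)^3, so the eigenvalues are known. The minimal polynomial is
  m_A(x) = Π_λ (x − λ)^{k_λ}
where k_λ is the size of the *largest* Jordan block for λ (equivalently, the smallest k with (A − λI)^k v = 0 for every generalised eigenvector v of λ).

  λ = 6: largest Jordan block has size 3, contributing (x − 6)^3

So m_A(x) = (x - 6)^3 = x^3 - 18*x^2 + 108*x - 216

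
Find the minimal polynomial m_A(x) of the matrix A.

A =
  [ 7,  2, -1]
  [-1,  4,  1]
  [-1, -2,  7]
x^2 - 12*x + 36

The characteristic polynomial is χ_A(x) = (x - 6)^3, so the eigenvalues are known. The minimal polynomial is
  m_A(x) = Π_λ (x − λ)^{k_λ}
where k_λ is the size of the *largest* Jordan block for λ (equivalently, the smallest k with (A − λI)^k v = 0 for every generalised eigenvector v of λ).

  λ = 6: largest Jordan block has size 2, contributing (x − 6)^2

So m_A(x) = (x - 6)^2 = x^2 - 12*x + 36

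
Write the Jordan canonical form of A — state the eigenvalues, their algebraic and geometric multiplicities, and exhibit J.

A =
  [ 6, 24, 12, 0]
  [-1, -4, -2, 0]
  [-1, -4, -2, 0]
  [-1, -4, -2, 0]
J_2(0) ⊕ J_1(0) ⊕ J_1(0)

The characteristic polynomial is
  det(x·I − A) = x^4

Eigenvalues and multiplicities (the geometric multiplicity of λ is n − rank(A − λI), which equals the number of Jordan blocks for λ):
  λ = 0: algebraic multiplicity = 4, geometric multiplicity = 3

Determining the block sizes for each eigenvalue:
  λ = 0: 3 blocks summing to 4 forces exactly one block of size 2 and the rest size 1 → block sizes [2, 1, 1]

Assembling the blocks gives a Jordan form
J =
  [0, 1, 0, 0]
  [0, 0, 0, 0]
  [0, 0, 0, 0]
  [0, 0, 0, 0]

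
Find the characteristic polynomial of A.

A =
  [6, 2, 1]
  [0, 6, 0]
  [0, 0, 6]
x^3 - 18*x^2 + 108*x - 216

Expanding det(x·I − A) (e.g. by cofactor expansion or by noting that A is similar to its Jordan form J, which has the same characteristic polynomial as A) gives
  χ_A(x) = x^3 - 18*x^2 + 108*x - 216
which factors as (x - 6)^3. The eigenvalues (with algebraic multiplicities) are λ = 6 with multiplicity 3.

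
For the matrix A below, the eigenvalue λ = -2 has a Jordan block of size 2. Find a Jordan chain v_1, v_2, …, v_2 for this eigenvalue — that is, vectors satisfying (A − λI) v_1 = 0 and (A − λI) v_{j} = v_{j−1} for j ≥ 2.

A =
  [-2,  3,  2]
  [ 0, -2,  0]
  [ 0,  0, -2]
A Jordan chain for λ = -2 of length 2:
v_1 = (3, 0, 0)ᵀ
v_2 = (0, 1, 0)ᵀ

Let N = A − (-2)·I. We want v_2 with N^2 v_2 = 0 but N^1 v_2 ≠ 0; then v_{j-1} := N · v_j for j = 2, …, 2.

Pick v_2 = (0, 1, 0)ᵀ.
Then v_1 = N · v_2 = (3, 0, 0)ᵀ.

Sanity check: (A − (-2)·I) v_1 = (0, 0, 0)ᵀ = 0. ✓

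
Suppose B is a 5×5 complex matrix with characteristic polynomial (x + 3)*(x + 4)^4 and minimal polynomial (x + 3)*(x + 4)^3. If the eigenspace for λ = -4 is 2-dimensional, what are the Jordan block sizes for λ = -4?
Block sizes for λ = -4: [3, 1]

Step 1 — from the characteristic polynomial, algebraic multiplicity of λ = -4 is 4. From dim ker(B − (-4)·I) = 2, there are exactly 2 Jordan blocks for λ = -4.
Step 2 — from the minimal polynomial, the factor (x + 4)^3 tells us the largest block for λ = -4 has size 3.
Step 3 — with total size 4, 2 blocks, and largest block 3, the block sizes (in nonincreasing order) are [3, 1].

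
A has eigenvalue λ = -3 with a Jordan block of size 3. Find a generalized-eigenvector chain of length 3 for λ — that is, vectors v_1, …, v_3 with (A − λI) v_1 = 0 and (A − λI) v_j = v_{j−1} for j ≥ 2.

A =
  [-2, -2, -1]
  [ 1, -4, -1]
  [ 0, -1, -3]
A Jordan chain for λ = -3 of length 3:
v_1 = (-1, 0, -1)ᵀ
v_2 = (1, 1, 0)ᵀ
v_3 = (1, 0, 0)ᵀ

Let N = A − (-3)·I. We want v_3 with N^3 v_3 = 0 but N^2 v_3 ≠ 0; then v_{j-1} := N · v_j for j = 3, …, 2.

Pick v_3 = (1, 0, 0)ᵀ.
Then v_2 = N · v_3 = (1, 1, 0)ᵀ.
Then v_1 = N · v_2 = (-1, 0, -1)ᵀ.

Sanity check: (A − (-3)·I) v_1 = (0, 0, 0)ᵀ = 0. ✓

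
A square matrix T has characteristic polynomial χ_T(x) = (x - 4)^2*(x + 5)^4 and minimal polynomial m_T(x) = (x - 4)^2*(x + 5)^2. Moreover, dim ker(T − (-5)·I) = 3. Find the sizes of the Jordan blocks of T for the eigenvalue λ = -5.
Block sizes for λ = -5: [2, 1, 1]

Step 1 — from the characteristic polynomial, algebraic multiplicity of λ = -5 is 4. From dim ker(T − (-5)·I) = 3, there are exactly 3 Jordan blocks for λ = -5.
Step 2 — from the minimal polynomial, the factor (x + 5)^2 tells us the largest block for λ = -5 has size 2.
Step 3 — with total size 4, 3 blocks, and largest block 2, the block sizes (in nonincreasing order) are [2, 1, 1].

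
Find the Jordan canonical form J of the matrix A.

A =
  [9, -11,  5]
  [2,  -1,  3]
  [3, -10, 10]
J_3(6)

The characteristic polynomial is
  det(x·I − A) = x^3 - 18*x^2 + 108*x - 216 = (x - 6)^3

Eigenvalues and multiplicities (the geometric multiplicity of λ is n − rank(A − λI), which equals the number of Jordan blocks for λ):
  λ = 6: algebraic multiplicity = 3, geometric multiplicity = 1

Determining the block sizes for each eigenvalue:
  λ = 6: one block (gm = 1), so the single block has size am = 3 → block sizes [3]

Assembling the blocks gives a Jordan form
J =
  [6, 1, 0]
  [0, 6, 1]
  [0, 0, 6]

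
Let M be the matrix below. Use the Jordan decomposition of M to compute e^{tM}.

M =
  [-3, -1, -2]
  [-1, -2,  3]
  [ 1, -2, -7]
e^{tM} =
  [t*exp(-4*t) + exp(-4*t), t^2*exp(-4*t)/2 - t*exp(-4*t), t^2*exp(-4*t)/2 - 2*t*exp(-4*t)]
  [-t*exp(-4*t), -t^2*exp(-4*t)/2 + 2*t*exp(-4*t) + exp(-4*t), -t^2*exp(-4*t)/2 + 3*t*exp(-4*t)]
  [t*exp(-4*t), t^2*exp(-4*t)/2 - 2*t*exp(-4*t), t^2*exp(-4*t)/2 - 3*t*exp(-4*t) + exp(-4*t)]

Strategy: write M = P · J · P⁻¹ where J is a Jordan canonical form, so e^{tM} = P · e^{tJ} · P⁻¹, and e^{tJ} can be computed block-by-block.

M has Jordan form
J =
  [-4,  1,  0]
  [ 0, -4,  1]
  [ 0,  0, -4]
(up to reordering of blocks).

Per-block formulas:
  For a 3×3 Jordan block J_3(-4): exp(t · J_3(-4)) = e^(-4t)·(I + t·N + (t^2/2)·N^2), where N is the 3×3 nilpotent shift.

After assembling e^{tJ} and conjugating by P, we get:

e^{tM} =
  [t*exp(-4*t) + exp(-4*t), t^2*exp(-4*t)/2 - t*exp(-4*t), t^2*exp(-4*t)/2 - 2*t*exp(-4*t)]
  [-t*exp(-4*t), -t^2*exp(-4*t)/2 + 2*t*exp(-4*t) + exp(-4*t), -t^2*exp(-4*t)/2 + 3*t*exp(-4*t)]
  [t*exp(-4*t), t^2*exp(-4*t)/2 - 2*t*exp(-4*t), t^2*exp(-4*t)/2 - 3*t*exp(-4*t) + exp(-4*t)]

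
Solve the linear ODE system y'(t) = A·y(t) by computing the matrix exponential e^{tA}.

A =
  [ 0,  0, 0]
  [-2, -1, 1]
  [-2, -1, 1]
e^{tA} =
  [1, 0, 0]
  [-2*t, 1 - t, t]
  [-2*t, -t, t + 1]

Strategy: write A = P · J · P⁻¹ where J is a Jordan canonical form, so e^{tA} = P · e^{tJ} · P⁻¹, and e^{tJ} can be computed block-by-block.

A has Jordan form
J =
  [0, 1, 0]
  [0, 0, 0]
  [0, 0, 0]
(up to reordering of blocks).

Per-block formulas:
  For a 2×2 Jordan block J_2(0): exp(t · J_2(0)) = e^(0t)·(I + t·N), where N is the 2×2 nilpotent shift.
  For a 1×1 block at λ = 0: exp(t · [0]) = [e^(0t)].

After assembling e^{tJ} and conjugating by P, we get:

e^{tA} =
  [1, 0, 0]
  [-2*t, 1 - t, t]
  [-2*t, -t, t + 1]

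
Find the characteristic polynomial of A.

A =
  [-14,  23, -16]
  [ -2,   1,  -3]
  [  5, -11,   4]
x^3 + 9*x^2 + 27*x + 27

Expanding det(x·I − A) (e.g. by cofactor expansion or by noting that A is similar to its Jordan form J, which has the same characteristic polynomial as A) gives
  χ_A(x) = x^3 + 9*x^2 + 27*x + 27
which factors as (x + 3)^3. The eigenvalues (with algebraic multiplicities) are λ = -3 with multiplicity 3.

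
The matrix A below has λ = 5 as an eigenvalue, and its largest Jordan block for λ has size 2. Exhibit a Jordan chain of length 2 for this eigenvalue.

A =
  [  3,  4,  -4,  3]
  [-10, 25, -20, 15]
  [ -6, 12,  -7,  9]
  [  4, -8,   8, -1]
A Jordan chain for λ = 5 of length 2:
v_1 = (-2, -10, -6, 4)ᵀ
v_2 = (1, 0, 0, 0)ᵀ

Let N = A − (5)·I. We want v_2 with N^2 v_2 = 0 but N^1 v_2 ≠ 0; then v_{j-1} := N · v_j for j = 2, …, 2.

Pick v_2 = (1, 0, 0, 0)ᵀ.
Then v_1 = N · v_2 = (-2, -10, -6, 4)ᵀ.

Sanity check: (A − (5)·I) v_1 = (0, 0, 0, 0)ᵀ = 0. ✓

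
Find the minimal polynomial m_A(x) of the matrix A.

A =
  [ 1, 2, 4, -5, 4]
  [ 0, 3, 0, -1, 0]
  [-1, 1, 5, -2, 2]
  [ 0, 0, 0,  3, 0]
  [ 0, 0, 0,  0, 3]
x^2 - 6*x + 9

The characteristic polynomial is χ_A(x) = (x - 3)^5, so the eigenvalues are known. The minimal polynomial is
  m_A(x) = Π_λ (x − λ)^{k_λ}
where k_λ is the size of the *largest* Jordan block for λ (equivalently, the smallest k with (A − λI)^k v = 0 for every generalised eigenvector v of λ).

  λ = 3: largest Jordan block has size 2, contributing (x − 3)^2

So m_A(x) = (x - 3)^2 = x^2 - 6*x + 9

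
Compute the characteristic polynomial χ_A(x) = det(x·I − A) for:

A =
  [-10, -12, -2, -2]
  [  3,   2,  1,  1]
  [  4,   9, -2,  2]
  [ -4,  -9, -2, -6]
x^4 + 16*x^3 + 96*x^2 + 256*x + 256

Expanding det(x·I − A) (e.g. by cofactor expansion or by noting that A is similar to its Jordan form J, which has the same characteristic polynomial as A) gives
  χ_A(x) = x^4 + 16*x^3 + 96*x^2 + 256*x + 256
which factors as (x + 4)^4. The eigenvalues (with algebraic multiplicities) are λ = -4 with multiplicity 4.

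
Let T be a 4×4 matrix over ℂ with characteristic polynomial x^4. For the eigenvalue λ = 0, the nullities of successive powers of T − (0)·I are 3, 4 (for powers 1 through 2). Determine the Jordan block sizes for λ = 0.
Block sizes for λ = 0: [2, 1, 1]

From the dimensions of kernels of powers, the number of Jordan blocks of size at least j is d_j − d_{j−1} where d_j = dim ker(N^j) (with d_0 = 0). Computing the differences gives [3, 1].
The number of blocks of size exactly k is (#blocks of size ≥ k) − (#blocks of size ≥ k + 1), so the partition is: 2 block(s) of size 1, 1 block(s) of size 2.
In nonincreasing order the block sizes are [2, 1, 1].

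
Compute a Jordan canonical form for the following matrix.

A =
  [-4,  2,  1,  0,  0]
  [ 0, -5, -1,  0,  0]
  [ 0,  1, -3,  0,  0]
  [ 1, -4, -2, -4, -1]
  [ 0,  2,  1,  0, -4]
J_3(-4) ⊕ J_2(-4)

The characteristic polynomial is
  det(x·I − A) = x^5 + 20*x^4 + 160*x^3 + 640*x^2 + 1280*x + 1024 = (x + 4)^5

Eigenvalues and multiplicities (the geometric multiplicity of λ is n − rank(A − λI), which equals the number of Jordan blocks for λ):
  λ = -4: algebraic multiplicity = 5, geometric multiplicity = 2

Determining the block sizes for each eigenvalue:
  λ = -4: with am = 5 and gm = 2, the partition is not yet determined (e.g. several partitions of 5 into 2 parts exist). Let N = A − (-4)·I. Computing rank(N^1) = 3, rank(N^2) = 1, rank(N^3) = 0; the number of blocks of size ≥ j is rank(N^{j−1}) − rank(N^j), giving [2, 2, 1]. So we have 1 block(s) of size 3, 1 block(s) of size 2 → block sizes [3, 2]

Assembling the blocks gives a Jordan form
J =
  [-4,  1,  0,  0,  0]
  [ 0, -4,  1,  0,  0]
  [ 0,  0, -4,  0,  0]
  [ 0,  0,  0, -4,  1]
  [ 0,  0,  0,  0, -4]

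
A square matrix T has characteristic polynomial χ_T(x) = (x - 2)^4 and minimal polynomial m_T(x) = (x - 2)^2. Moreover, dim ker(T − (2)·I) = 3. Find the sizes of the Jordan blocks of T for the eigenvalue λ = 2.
Block sizes for λ = 2: [2, 1, 1]

Step 1 — from the characteristic polynomial, algebraic multiplicity of λ = 2 is 4. From dim ker(T − (2)·I) = 3, there are exactly 3 Jordan blocks for λ = 2.
Step 2 — from the minimal polynomial, the factor (x − 2)^2 tells us the largest block for λ = 2 has size 2.
Step 3 — with total size 4, 3 blocks, and largest block 2, the block sizes (in nonincreasing order) are [2, 1, 1].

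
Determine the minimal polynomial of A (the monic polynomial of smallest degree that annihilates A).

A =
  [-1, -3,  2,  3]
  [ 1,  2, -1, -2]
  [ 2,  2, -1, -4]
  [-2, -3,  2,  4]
x^3 - 3*x^2 + 3*x - 1

The characteristic polynomial is χ_A(x) = (x - 1)^4, so the eigenvalues are known. The minimal polynomial is
  m_A(x) = Π_λ (x − λ)^{k_λ}
where k_λ is the size of the *largest* Jordan block for λ (equivalently, the smallest k with (A − λI)^k v = 0 for every generalised eigenvector v of λ).

  λ = 1: largest Jordan block has size 3, contributing (x − 1)^3

So m_A(x) = (x - 1)^3 = x^3 - 3*x^2 + 3*x - 1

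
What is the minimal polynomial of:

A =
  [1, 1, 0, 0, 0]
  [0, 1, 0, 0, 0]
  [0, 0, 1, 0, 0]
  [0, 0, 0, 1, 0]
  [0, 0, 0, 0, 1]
x^2 - 2*x + 1

The characteristic polynomial is χ_A(x) = (x - 1)^5, so the eigenvalues are known. The minimal polynomial is
  m_A(x) = Π_λ (x − λ)^{k_λ}
where k_λ is the size of the *largest* Jordan block for λ (equivalently, the smallest k with (A − λI)^k v = 0 for every generalised eigenvector v of λ).

  λ = 1: largest Jordan block has size 2, contributing (x − 1)^2

So m_A(x) = (x - 1)^2 = x^2 - 2*x + 1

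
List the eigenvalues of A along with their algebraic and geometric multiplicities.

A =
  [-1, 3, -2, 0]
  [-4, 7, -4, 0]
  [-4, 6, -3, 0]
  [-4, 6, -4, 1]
λ = 1: alg = 4, geom = 3

Step 1 — factor the characteristic polynomial to read off the algebraic multiplicities:
  χ_A(x) = (x - 1)^4

Step 2 — compute geometric multiplicities via the rank-nullity identity g(λ) = n − rank(A − λI):
  rank(A − (1)·I) = 1, so dim ker(A − (1)·I) = n − 1 = 3

Summary:
  λ = 1: algebraic multiplicity = 4, geometric multiplicity = 3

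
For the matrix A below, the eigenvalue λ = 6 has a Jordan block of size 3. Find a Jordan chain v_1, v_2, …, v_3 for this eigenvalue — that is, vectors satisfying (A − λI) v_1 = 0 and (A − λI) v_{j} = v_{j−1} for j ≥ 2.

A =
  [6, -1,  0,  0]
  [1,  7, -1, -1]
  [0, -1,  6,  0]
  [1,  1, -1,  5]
A Jordan chain for λ = 6 of length 3:
v_1 = (-1, 0, -1, 0)ᵀ
v_2 = (0, 1, 0, 1)ᵀ
v_3 = (1, 0, 0, 0)ᵀ

Let N = A − (6)·I. We want v_3 with N^3 v_3 = 0 but N^2 v_3 ≠ 0; then v_{j-1} := N · v_j for j = 3, …, 2.

Pick v_3 = (1, 0, 0, 0)ᵀ.
Then v_2 = N · v_3 = (0, 1, 0, 1)ᵀ.
Then v_1 = N · v_2 = (-1, 0, -1, 0)ᵀ.

Sanity check: (A − (6)·I) v_1 = (0, 0, 0, 0)ᵀ = 0. ✓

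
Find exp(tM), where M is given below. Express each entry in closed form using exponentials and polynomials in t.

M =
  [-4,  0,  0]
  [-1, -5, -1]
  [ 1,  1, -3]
e^{tM} =
  [exp(-4*t), 0, 0]
  [-t*exp(-4*t), -t*exp(-4*t) + exp(-4*t), -t*exp(-4*t)]
  [t*exp(-4*t), t*exp(-4*t), t*exp(-4*t) + exp(-4*t)]

Strategy: write M = P · J · P⁻¹ where J is a Jordan canonical form, so e^{tM} = P · e^{tJ} · P⁻¹, and e^{tJ} can be computed block-by-block.

M has Jordan form
J =
  [-4,  1,  0]
  [ 0, -4,  0]
  [ 0,  0, -4]
(up to reordering of blocks).

Per-block formulas:
  For a 2×2 Jordan block J_2(-4): exp(t · J_2(-4)) = e^(-4t)·(I + t·N), where N is the 2×2 nilpotent shift.
  For a 1×1 block at λ = -4: exp(t · [-4]) = [e^(-4t)].

After assembling e^{tJ} and conjugating by P, we get:

e^{tM} =
  [exp(-4*t), 0, 0]
  [-t*exp(-4*t), -t*exp(-4*t) + exp(-4*t), -t*exp(-4*t)]
  [t*exp(-4*t), t*exp(-4*t), t*exp(-4*t) + exp(-4*t)]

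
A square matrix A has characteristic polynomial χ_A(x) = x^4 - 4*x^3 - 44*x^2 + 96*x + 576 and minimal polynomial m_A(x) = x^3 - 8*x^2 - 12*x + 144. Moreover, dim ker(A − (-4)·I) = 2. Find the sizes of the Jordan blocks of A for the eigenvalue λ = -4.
Block sizes for λ = -4: [1, 1]

Step 1 — from the characteristic polynomial, algebraic multiplicity of λ = -4 is 2. From dim ker(A − (-4)·I) = 2, there are exactly 2 Jordan blocks for λ = -4.
Step 2 — from the minimal polynomial, the factor (x + 4) tells us the largest block for λ = -4 has size 1.
Step 3 — with total size 2, 2 blocks, and largest block 1, the block sizes (in nonincreasing order) are [1, 1].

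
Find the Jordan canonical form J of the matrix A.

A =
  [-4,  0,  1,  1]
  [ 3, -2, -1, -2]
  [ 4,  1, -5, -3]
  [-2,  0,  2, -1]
J_3(-3) ⊕ J_1(-3)

The characteristic polynomial is
  det(x·I − A) = x^4 + 12*x^3 + 54*x^2 + 108*x + 81 = (x + 3)^4

Eigenvalues and multiplicities (the geometric multiplicity of λ is n − rank(A − λI), which equals the number of Jordan blocks for λ):
  λ = -3: algebraic multiplicity = 4, geometric multiplicity = 2

Determining the block sizes for each eigenvalue:
  λ = -3: with am = 4 and gm = 2, the partition is not yet determined (e.g. several partitions of 4 into 2 parts exist). Let N = A − (-3)·I. Computing rank(N^1) = 2, rank(N^2) = 1, rank(N^3) = 0; the number of blocks of size ≥ j is rank(N^{j−1}) − rank(N^j), giving [2, 1, 1]. So we have 1 block(s) of size 3, 1 block(s) of size 1 → block sizes [3, 1]

Assembling the blocks gives a Jordan form
J =
  [-3,  1,  0,  0]
  [ 0, -3,  1,  0]
  [ 0,  0, -3,  0]
  [ 0,  0,  0, -3]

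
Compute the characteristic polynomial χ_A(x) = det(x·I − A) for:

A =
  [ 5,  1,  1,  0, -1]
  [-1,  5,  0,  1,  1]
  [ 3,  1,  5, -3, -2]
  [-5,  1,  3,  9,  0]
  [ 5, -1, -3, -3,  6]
x^5 - 30*x^4 + 360*x^3 - 2160*x^2 + 6480*x - 7776

Expanding det(x·I − A) (e.g. by cofactor expansion or by noting that A is similar to its Jordan form J, which has the same characteristic polynomial as A) gives
  χ_A(x) = x^5 - 30*x^4 + 360*x^3 - 2160*x^2 + 6480*x - 7776
which factors as (x - 6)^5. The eigenvalues (with algebraic multiplicities) are λ = 6 with multiplicity 5.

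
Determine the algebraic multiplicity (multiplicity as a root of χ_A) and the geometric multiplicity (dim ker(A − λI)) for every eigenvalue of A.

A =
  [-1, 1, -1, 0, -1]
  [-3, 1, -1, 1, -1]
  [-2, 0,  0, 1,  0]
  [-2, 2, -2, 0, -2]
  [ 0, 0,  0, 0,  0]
λ = 0: alg = 5, geom = 3

Step 1 — factor the characteristic polynomial to read off the algebraic multiplicities:
  χ_A(x) = x^5

Step 2 — compute geometric multiplicities via the rank-nullity identity g(λ) = n − rank(A − λI):
  rank(A − (0)·I) = 2, so dim ker(A − (0)·I) = n − 2 = 3

Summary:
  λ = 0: algebraic multiplicity = 5, geometric multiplicity = 3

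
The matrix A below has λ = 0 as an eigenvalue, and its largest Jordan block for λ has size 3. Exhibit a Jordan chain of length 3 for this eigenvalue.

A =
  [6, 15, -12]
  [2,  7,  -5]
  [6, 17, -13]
A Jordan chain for λ = 0 of length 3:
v_1 = (-6, -4, -8)ᵀ
v_2 = (6, 2, 6)ᵀ
v_3 = (1, 0, 0)ᵀ

Let N = A − (0)·I. We want v_3 with N^3 v_3 = 0 but N^2 v_3 ≠ 0; then v_{j-1} := N · v_j for j = 3, …, 2.

Pick v_3 = (1, 0, 0)ᵀ.
Then v_2 = N · v_3 = (6, 2, 6)ᵀ.
Then v_1 = N · v_2 = (-6, -4, -8)ᵀ.

Sanity check: (A − (0)·I) v_1 = (0, 0, 0)ᵀ = 0. ✓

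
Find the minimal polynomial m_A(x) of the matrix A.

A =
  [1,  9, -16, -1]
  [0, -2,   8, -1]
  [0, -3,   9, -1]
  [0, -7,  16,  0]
x^3 - 7*x^2 + 15*x - 9

The characteristic polynomial is χ_A(x) = (x - 3)^2*(x - 1)^2, so the eigenvalues are known. The minimal polynomial is
  m_A(x) = Π_λ (x − λ)^{k_λ}
where k_λ is the size of the *largest* Jordan block for λ (equivalently, the smallest k with (A − λI)^k v = 0 for every generalised eigenvector v of λ).

  λ = 1: largest Jordan block has size 1, contributing (x − 1)
  λ = 3: largest Jordan block has size 2, contributing (x − 3)^2

So m_A(x) = (x - 3)^2*(x - 1) = x^3 - 7*x^2 + 15*x - 9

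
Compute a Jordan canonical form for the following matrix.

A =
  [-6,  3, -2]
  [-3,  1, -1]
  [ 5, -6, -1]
J_3(-2)

The characteristic polynomial is
  det(x·I − A) = x^3 + 6*x^2 + 12*x + 8 = (x + 2)^3

Eigenvalues and multiplicities (the geometric multiplicity of λ is n − rank(A − λI), which equals the number of Jordan blocks for λ):
  λ = -2: algebraic multiplicity = 3, geometric multiplicity = 1

Determining the block sizes for each eigenvalue:
  λ = -2: one block (gm = 1), so the single block has size am = 3 → block sizes [3]

Assembling the blocks gives a Jordan form
J =
  [-2,  1,  0]
  [ 0, -2,  1]
  [ 0,  0, -2]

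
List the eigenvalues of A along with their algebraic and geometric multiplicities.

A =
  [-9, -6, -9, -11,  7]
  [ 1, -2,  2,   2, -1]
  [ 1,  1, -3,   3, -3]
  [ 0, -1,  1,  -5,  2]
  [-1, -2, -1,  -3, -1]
λ = -4: alg = 5, geom = 2

Step 1 — factor the characteristic polynomial to read off the algebraic multiplicities:
  χ_A(x) = (x + 4)^5

Step 2 — compute geometric multiplicities via the rank-nullity identity g(λ) = n − rank(A − λI):
  rank(A − (-4)·I) = 3, so dim ker(A − (-4)·I) = n − 3 = 2

Summary:
  λ = -4: algebraic multiplicity = 5, geometric multiplicity = 2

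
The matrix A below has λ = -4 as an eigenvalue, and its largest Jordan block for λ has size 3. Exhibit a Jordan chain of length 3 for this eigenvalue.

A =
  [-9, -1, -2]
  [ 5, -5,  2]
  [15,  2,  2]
A Jordan chain for λ = -4 of length 3:
v_1 = (-10, 0, 25)ᵀ
v_2 = (-5, 5, 15)ᵀ
v_3 = (1, 0, 0)ᵀ

Let N = A − (-4)·I. We want v_3 with N^3 v_3 = 0 but N^2 v_3 ≠ 0; then v_{j-1} := N · v_j for j = 3, …, 2.

Pick v_3 = (1, 0, 0)ᵀ.
Then v_2 = N · v_3 = (-5, 5, 15)ᵀ.
Then v_1 = N · v_2 = (-10, 0, 25)ᵀ.

Sanity check: (A − (-4)·I) v_1 = (0, 0, 0)ᵀ = 0. ✓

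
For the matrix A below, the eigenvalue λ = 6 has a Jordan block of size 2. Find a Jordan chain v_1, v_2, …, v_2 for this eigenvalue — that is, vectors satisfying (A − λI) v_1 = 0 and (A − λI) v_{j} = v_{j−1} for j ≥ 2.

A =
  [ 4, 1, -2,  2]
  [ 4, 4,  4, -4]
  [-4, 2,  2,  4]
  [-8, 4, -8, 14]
A Jordan chain for λ = 6 of length 2:
v_1 = (-2, 4, -4, -8)ᵀ
v_2 = (1, 0, 0, 0)ᵀ

Let N = A − (6)·I. We want v_2 with N^2 v_2 = 0 but N^1 v_2 ≠ 0; then v_{j-1} := N · v_j for j = 2, …, 2.

Pick v_2 = (1, 0, 0, 0)ᵀ.
Then v_1 = N · v_2 = (-2, 4, -4, -8)ᵀ.

Sanity check: (A − (6)·I) v_1 = (0, 0, 0, 0)ᵀ = 0. ✓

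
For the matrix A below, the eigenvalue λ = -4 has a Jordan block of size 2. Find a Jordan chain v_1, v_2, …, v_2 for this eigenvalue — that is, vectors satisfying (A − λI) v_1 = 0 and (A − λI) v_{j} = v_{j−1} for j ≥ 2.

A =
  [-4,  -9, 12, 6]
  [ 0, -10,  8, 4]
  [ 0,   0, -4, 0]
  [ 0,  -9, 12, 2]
A Jordan chain for λ = -4 of length 2:
v_1 = (-9, -6, 0, -9)ᵀ
v_2 = (0, 1, 0, 0)ᵀ

Let N = A − (-4)·I. We want v_2 with N^2 v_2 = 0 but N^1 v_2 ≠ 0; then v_{j-1} := N · v_j for j = 2, …, 2.

Pick v_2 = (0, 1, 0, 0)ᵀ.
Then v_1 = N · v_2 = (-9, -6, 0, -9)ᵀ.

Sanity check: (A − (-4)·I) v_1 = (0, 0, 0, 0)ᵀ = 0. ✓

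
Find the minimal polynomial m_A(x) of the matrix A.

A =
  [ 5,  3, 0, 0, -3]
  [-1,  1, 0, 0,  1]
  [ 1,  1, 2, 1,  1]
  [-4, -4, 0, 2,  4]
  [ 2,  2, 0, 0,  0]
x^2 - 4*x + 4

The characteristic polynomial is χ_A(x) = (x - 2)^5, so the eigenvalues are known. The minimal polynomial is
  m_A(x) = Π_λ (x − λ)^{k_λ}
where k_λ is the size of the *largest* Jordan block for λ (equivalently, the smallest k with (A − λI)^k v = 0 for every generalised eigenvector v of λ).

  λ = 2: largest Jordan block has size 2, contributing (x − 2)^2

So m_A(x) = (x - 2)^2 = x^2 - 4*x + 4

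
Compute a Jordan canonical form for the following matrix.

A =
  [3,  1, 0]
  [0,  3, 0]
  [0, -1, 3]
J_2(3) ⊕ J_1(3)

The characteristic polynomial is
  det(x·I − A) = x^3 - 9*x^2 + 27*x - 27 = (x - 3)^3

Eigenvalues and multiplicities (the geometric multiplicity of λ is n − rank(A − λI), which equals the number of Jordan blocks for λ):
  λ = 3: algebraic multiplicity = 3, geometric multiplicity = 2

Determining the block sizes for each eigenvalue:
  λ = 3: 2 blocks summing to 3 forces exactly one block of size 2 and the rest size 1 → block sizes [2, 1]

Assembling the blocks gives a Jordan form
J =
  [3, 1, 0]
  [0, 3, 0]
  [0, 0, 3]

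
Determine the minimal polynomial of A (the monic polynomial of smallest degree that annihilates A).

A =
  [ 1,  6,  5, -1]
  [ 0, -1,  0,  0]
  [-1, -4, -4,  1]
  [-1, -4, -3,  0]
x^3 + 3*x^2 + 3*x + 1

The characteristic polynomial is χ_A(x) = (x + 1)^4, so the eigenvalues are known. The minimal polynomial is
  m_A(x) = Π_λ (x − λ)^{k_λ}
where k_λ is the size of the *largest* Jordan block for λ (equivalently, the smallest k with (A − λI)^k v = 0 for every generalised eigenvector v of λ).

  λ = -1: largest Jordan block has size 3, contributing (x + 1)^3

So m_A(x) = (x + 1)^3 = x^3 + 3*x^2 + 3*x + 1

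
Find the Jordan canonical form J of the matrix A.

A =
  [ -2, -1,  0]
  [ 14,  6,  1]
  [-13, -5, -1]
J_3(1)

The characteristic polynomial is
  det(x·I − A) = x^3 - 3*x^2 + 3*x - 1 = (x - 1)^3

Eigenvalues and multiplicities (the geometric multiplicity of λ is n − rank(A − λI), which equals the number of Jordan blocks for λ):
  λ = 1: algebraic multiplicity = 3, geometric multiplicity = 1

Determining the block sizes for each eigenvalue:
  λ = 1: one block (gm = 1), so the single block has size am = 3 → block sizes [3]

Assembling the blocks gives a Jordan form
J =
  [1, 1, 0]
  [0, 1, 1]
  [0, 0, 1]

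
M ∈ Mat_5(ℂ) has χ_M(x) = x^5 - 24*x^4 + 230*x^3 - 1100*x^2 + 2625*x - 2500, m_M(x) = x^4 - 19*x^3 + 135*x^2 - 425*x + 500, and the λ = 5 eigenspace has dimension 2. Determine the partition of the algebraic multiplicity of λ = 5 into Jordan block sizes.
Block sizes for λ = 5: [3, 1]

Step 1 — from the characteristic polynomial, algebraic multiplicity of λ = 5 is 4. From dim ker(M − (5)·I) = 2, there are exactly 2 Jordan blocks for λ = 5.
Step 2 — from the minimal polynomial, the factor (x − 5)^3 tells us the largest block for λ = 5 has size 3.
Step 3 — with total size 4, 2 blocks, and largest block 3, the block sizes (in nonincreasing order) are [3, 1].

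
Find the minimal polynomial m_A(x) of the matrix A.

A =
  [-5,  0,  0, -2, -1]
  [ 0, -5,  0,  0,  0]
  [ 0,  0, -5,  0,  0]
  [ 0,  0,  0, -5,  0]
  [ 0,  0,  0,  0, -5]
x^2 + 10*x + 25

The characteristic polynomial is χ_A(x) = (x + 5)^5, so the eigenvalues are known. The minimal polynomial is
  m_A(x) = Π_λ (x − λ)^{k_λ}
where k_λ is the size of the *largest* Jordan block for λ (equivalently, the smallest k with (A − λI)^k v = 0 for every generalised eigenvector v of λ).

  λ = -5: largest Jordan block has size 2, contributing (x + 5)^2

So m_A(x) = (x + 5)^2 = x^2 + 10*x + 25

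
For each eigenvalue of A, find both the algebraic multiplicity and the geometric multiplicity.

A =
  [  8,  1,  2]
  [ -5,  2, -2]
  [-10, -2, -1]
λ = 3: alg = 3, geom = 2

Step 1 — factor the characteristic polynomial to read off the algebraic multiplicities:
  χ_A(x) = (x - 3)^3

Step 2 — compute geometric multiplicities via the rank-nullity identity g(λ) = n − rank(A − λI):
  rank(A − (3)·I) = 1, so dim ker(A − (3)·I) = n − 1 = 2

Summary:
  λ = 3: algebraic multiplicity = 3, geometric multiplicity = 2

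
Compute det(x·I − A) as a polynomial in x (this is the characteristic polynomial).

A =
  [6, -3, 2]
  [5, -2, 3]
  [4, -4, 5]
x^3 - 9*x^2 + 27*x - 27

Expanding det(x·I − A) (e.g. by cofactor expansion or by noting that A is similar to its Jordan form J, which has the same characteristic polynomial as A) gives
  χ_A(x) = x^3 - 9*x^2 + 27*x - 27
which factors as (x - 3)^3. The eigenvalues (with algebraic multiplicities) are λ = 3 with multiplicity 3.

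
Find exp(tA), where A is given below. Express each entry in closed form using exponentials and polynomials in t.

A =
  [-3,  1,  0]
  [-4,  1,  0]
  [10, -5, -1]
e^{tA} =
  [-2*t*exp(-t) + exp(-t), t*exp(-t), 0]
  [-4*t*exp(-t), 2*t*exp(-t) + exp(-t), 0]
  [10*t*exp(-t), -5*t*exp(-t), exp(-t)]

Strategy: write A = P · J · P⁻¹ where J is a Jordan canonical form, so e^{tA} = P · e^{tJ} · P⁻¹, and e^{tJ} can be computed block-by-block.

A has Jordan form
J =
  [-1,  1,  0]
  [ 0, -1,  0]
  [ 0,  0, -1]
(up to reordering of blocks).

Per-block formulas:
  For a 1×1 block at λ = -1: exp(t · [-1]) = [e^(-1t)].
  For a 2×2 Jordan block J_2(-1): exp(t · J_2(-1)) = e^(-1t)·(I + t·N), where N is the 2×2 nilpotent shift.

After assembling e^{tJ} and conjugating by P, we get:

e^{tA} =
  [-2*t*exp(-t) + exp(-t), t*exp(-t), 0]
  [-4*t*exp(-t), 2*t*exp(-t) + exp(-t), 0]
  [10*t*exp(-t), -5*t*exp(-t), exp(-t)]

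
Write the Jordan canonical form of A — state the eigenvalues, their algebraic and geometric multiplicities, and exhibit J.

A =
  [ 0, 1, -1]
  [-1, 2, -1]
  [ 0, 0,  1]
J_2(1) ⊕ J_1(1)

The characteristic polynomial is
  det(x·I − A) = x^3 - 3*x^2 + 3*x - 1 = (x - 1)^3

Eigenvalues and multiplicities (the geometric multiplicity of λ is n − rank(A − λI), which equals the number of Jordan blocks for λ):
  λ = 1: algebraic multiplicity = 3, geometric multiplicity = 2

Determining the block sizes for each eigenvalue:
  λ = 1: 2 blocks summing to 3 forces exactly one block of size 2 and the rest size 1 → block sizes [2, 1]

Assembling the blocks gives a Jordan form
J =
  [1, 1, 0]
  [0, 1, 0]
  [0, 0, 1]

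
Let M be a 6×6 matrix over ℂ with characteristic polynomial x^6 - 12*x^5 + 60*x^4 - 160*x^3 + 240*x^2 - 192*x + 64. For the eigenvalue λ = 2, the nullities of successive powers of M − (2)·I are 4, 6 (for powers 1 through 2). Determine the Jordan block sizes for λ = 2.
Block sizes for λ = 2: [2, 2, 1, 1]

From the dimensions of kernels of powers, the number of Jordan blocks of size at least j is d_j − d_{j−1} where d_j = dim ker(N^j) (with d_0 = 0). Computing the differences gives [4, 2].
The number of blocks of size exactly k is (#blocks of size ≥ k) − (#blocks of size ≥ k + 1), so the partition is: 2 block(s) of size 1, 2 block(s) of size 2.
In nonincreasing order the block sizes are [2, 2, 1, 1].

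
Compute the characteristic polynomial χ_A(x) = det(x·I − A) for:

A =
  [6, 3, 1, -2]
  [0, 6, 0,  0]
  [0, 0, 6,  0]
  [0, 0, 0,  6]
x^4 - 24*x^3 + 216*x^2 - 864*x + 1296

Expanding det(x·I − A) (e.g. by cofactor expansion or by noting that A is similar to its Jordan form J, which has the same characteristic polynomial as A) gives
  χ_A(x) = x^4 - 24*x^3 + 216*x^2 - 864*x + 1296
which factors as (x - 6)^4. The eigenvalues (with algebraic multiplicities) are λ = 6 with multiplicity 4.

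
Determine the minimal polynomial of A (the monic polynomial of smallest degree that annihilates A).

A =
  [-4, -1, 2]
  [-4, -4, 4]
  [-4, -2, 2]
x^2 + 4*x + 4

The characteristic polynomial is χ_A(x) = (x + 2)^3, so the eigenvalues are known. The minimal polynomial is
  m_A(x) = Π_λ (x − λ)^{k_λ}
where k_λ is the size of the *largest* Jordan block for λ (equivalently, the smallest k with (A − λI)^k v = 0 for every generalised eigenvector v of λ).

  λ = -2: largest Jordan block has size 2, contributing (x + 2)^2

So m_A(x) = (x + 2)^2 = x^2 + 4*x + 4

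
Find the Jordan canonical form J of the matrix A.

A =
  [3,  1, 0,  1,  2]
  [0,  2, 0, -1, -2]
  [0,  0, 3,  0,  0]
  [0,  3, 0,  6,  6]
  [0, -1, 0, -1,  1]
J_2(3) ⊕ J_1(3) ⊕ J_1(3) ⊕ J_1(3)

The characteristic polynomial is
  det(x·I − A) = x^5 - 15*x^4 + 90*x^3 - 270*x^2 + 405*x - 243 = (x - 3)^5

Eigenvalues and multiplicities (the geometric multiplicity of λ is n − rank(A − λI), which equals the number of Jordan blocks for λ):
  λ = 3: algebraic multiplicity = 5, geometric multiplicity = 4

Determining the block sizes for each eigenvalue:
  λ = 3: 4 blocks summing to 5 forces exactly one block of size 2 and the rest size 1 → block sizes [2, 1, 1, 1]

Assembling the blocks gives a Jordan form
J =
  [3, 1, 0, 0, 0]
  [0, 3, 0, 0, 0]
  [0, 0, 3, 0, 0]
  [0, 0, 0, 3, 0]
  [0, 0, 0, 0, 3]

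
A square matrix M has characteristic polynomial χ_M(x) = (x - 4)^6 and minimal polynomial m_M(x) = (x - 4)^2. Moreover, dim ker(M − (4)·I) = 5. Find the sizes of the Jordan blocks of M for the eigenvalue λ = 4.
Block sizes for λ = 4: [2, 1, 1, 1, 1]

Step 1 — from the characteristic polynomial, algebraic multiplicity of λ = 4 is 6. From dim ker(M − (4)·I) = 5, there are exactly 5 Jordan blocks for λ = 4.
Step 2 — from the minimal polynomial, the factor (x − 4)^2 tells us the largest block for λ = 4 has size 2.
Step 3 — with total size 6, 5 blocks, and largest block 2, the block sizes (in nonincreasing order) are [2, 1, 1, 1, 1].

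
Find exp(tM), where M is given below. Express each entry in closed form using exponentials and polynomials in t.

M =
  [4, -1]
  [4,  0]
e^{tM} =
  [2*t*exp(2*t) + exp(2*t), -t*exp(2*t)]
  [4*t*exp(2*t), -2*t*exp(2*t) + exp(2*t)]

Strategy: write M = P · J · P⁻¹ where J is a Jordan canonical form, so e^{tM} = P · e^{tJ} · P⁻¹, and e^{tJ} can be computed block-by-block.

M has Jordan form
J =
  [2, 1]
  [0, 2]
(up to reordering of blocks).

Per-block formulas:
  For a 2×2 Jordan block J_2(2): exp(t · J_2(2)) = e^(2t)·(I + t·N), where N is the 2×2 nilpotent shift.

After assembling e^{tJ} and conjugating by P, we get:

e^{tM} =
  [2*t*exp(2*t) + exp(2*t), -t*exp(2*t)]
  [4*t*exp(2*t), -2*t*exp(2*t) + exp(2*t)]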